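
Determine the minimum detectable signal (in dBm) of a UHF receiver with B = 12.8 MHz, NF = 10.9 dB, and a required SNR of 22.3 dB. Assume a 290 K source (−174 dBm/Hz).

Sensitivity = −174 + 10 log₁₀(B) + NF + SNR_min
= −174 + 71.07 + 10.9 + 22.3
= −69.73 dBm → −69.7 dBm

−69.7 dBm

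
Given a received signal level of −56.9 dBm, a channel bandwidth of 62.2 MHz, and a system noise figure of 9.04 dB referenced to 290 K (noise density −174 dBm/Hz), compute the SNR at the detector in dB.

Noise floor: N = −174 + 10 log₁₀(B) + NF
10 log₁₀(6.22×10⁷) = 77.94 dB
N = −174 + 77.94 + 9.04 = −87.02 dBm
SNR = P_sig − N = −56.9 − (−87.02) = 30.12 dB → 30.1 dB

30.1 dB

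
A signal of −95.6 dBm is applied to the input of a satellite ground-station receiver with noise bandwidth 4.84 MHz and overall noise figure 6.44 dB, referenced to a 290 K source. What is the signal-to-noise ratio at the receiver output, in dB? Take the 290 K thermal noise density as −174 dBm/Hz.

Noise floor: N = −174 + 10 log₁₀(B) + NF
10 log₁₀(4.84×10⁶) = 66.85 dB
N = −174 + 66.85 + 6.44 = −100.71 dBm
SNR = P_sig − N = −95.6 − (−100.71) = 5.11 dB → 5.1 dB

5.1 dB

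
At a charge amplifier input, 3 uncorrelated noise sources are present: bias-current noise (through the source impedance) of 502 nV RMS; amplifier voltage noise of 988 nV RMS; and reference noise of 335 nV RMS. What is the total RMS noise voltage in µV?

1.16 µV

Uncorrelated sources add in power (mean-square): V_tot = √(ΣV_i²)
V_tot = √[(5.02×10⁻⁷)² + (9.88×10⁻⁷)² + (3.35×10⁻⁷)²] = 1.16×10⁻⁶ V = 1.16 µV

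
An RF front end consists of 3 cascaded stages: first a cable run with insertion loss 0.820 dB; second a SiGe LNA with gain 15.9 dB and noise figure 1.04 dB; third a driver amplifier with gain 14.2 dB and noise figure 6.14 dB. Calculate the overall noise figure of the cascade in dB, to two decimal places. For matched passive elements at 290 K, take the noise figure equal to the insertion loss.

Convert to linear (a loss of L dB is a gain of −L dB): F_i = 10^(NF_i/10), G_i = 10^(G_i,dB/10)
  Stage 1: F_1 = 10^(0.820/10) = 1.208, G_1 = 10^(−0.820/10) = 0.8279
  Stage 2: F_2 = 10^(1.04/10) = 1.271, G_2 = 10^(15.9/10) = 38.90
  Stage 3: F_3 = 10^(6.14/10) = 4.111, G_3 = 10^(14.2/10) = 26.30
Friis cascade:
  F = 1.208 + (1.271 − 1)/0.8279 + (4.111 − 1)/32.21 = 1.631
NF = 10 log₁₀(1.631) = 2.13 dB

2.13 dB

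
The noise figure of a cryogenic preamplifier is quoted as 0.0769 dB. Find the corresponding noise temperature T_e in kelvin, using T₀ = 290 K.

F = 10^(0.0769/10) = 1.01786
T_e = (F − 1)·T₀ = (1.01786 − 1) × 290 = 5.18 K

5.18 K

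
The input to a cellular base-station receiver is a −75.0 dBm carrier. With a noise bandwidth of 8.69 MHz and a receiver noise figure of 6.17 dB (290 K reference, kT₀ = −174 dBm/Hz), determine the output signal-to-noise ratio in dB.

23.4 dB

Noise floor: N = −174 + 10 log₁₀(B) + NF
10 log₁₀(8.69×10⁶) = 69.39 dB
N = −174 + 69.39 + 6.17 = −98.44 dBm
SNR = P_sig − N = −75.0 − (−98.44) = 23.44 dB → 23.4 dB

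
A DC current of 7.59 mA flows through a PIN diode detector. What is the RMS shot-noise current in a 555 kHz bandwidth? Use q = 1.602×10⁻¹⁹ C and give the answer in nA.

I_n = √(2qI·B)
2qI·B = 2 × 1.602×10⁻¹⁹ × 7.59×10⁻³ × 5.55×10⁵ = 1.35×10⁻¹⁵ A²
I_n = √(1.35×10⁻¹⁵) = 3.67×10⁻⁸ A = 36.7 nA

36.7 nA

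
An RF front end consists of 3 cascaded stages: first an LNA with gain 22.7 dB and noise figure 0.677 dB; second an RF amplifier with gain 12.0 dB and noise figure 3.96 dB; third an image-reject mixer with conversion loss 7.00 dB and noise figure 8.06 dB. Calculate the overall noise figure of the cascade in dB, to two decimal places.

0.71 dB

Convert to linear (a loss of L dB is a gain of −L dB): F_i = 10^(NF_i/10), G_i = 10^(G_i,dB/10)
  Stage 1: F_1 = 10^(0.677/10) = 1.169, G_1 = 10^(22.7/10) = 186.2
  Stage 2: F_2 = 10^(3.96/10) = 2.489, G_2 = 10^(12.0/10) = 15.85
  Stage 3: F_3 = 10^(8.06/10) = 6.397, G_3 = 10^(−7.00/10) = 0.1995
Friis cascade:
  F = 1.169 + (2.489 − 1)/186.2 + (6.397 − 1)/2951 = 1.179
NF = 10 log₁₀(1.179) = 0.71 dB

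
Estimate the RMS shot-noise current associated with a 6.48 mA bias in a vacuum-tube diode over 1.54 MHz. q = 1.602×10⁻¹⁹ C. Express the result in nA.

56.5 nA

I_n = √(2qI·B)
2qI·B = 2 × 1.602×10⁻¹⁹ × 6.48×10⁻³ × 1.54×10⁶ = 3.20×10⁻¹⁵ A²
I_n = √(3.20×10⁻¹⁵) = 5.65×10⁻⁸ A = 56.5 nA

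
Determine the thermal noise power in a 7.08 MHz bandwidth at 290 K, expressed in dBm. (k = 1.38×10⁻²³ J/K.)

P_n = kTB = 1.38×10⁻²³ × 290 × 7.08×10⁶ = 2.83×10⁻¹⁴ W
In dBm: 10 log₁₀(2.83×10⁻¹⁴ / 10⁻³) = −105.5 dBm

−105.5 dBm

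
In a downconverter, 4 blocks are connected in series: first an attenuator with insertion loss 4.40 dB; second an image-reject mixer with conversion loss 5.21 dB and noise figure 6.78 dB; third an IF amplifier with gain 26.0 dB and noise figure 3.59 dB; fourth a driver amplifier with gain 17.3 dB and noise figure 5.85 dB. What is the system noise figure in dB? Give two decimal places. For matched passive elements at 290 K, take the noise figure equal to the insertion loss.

13.97 dB

Convert to linear (a loss of L dB is a gain of −L dB): F_i = 10^(NF_i/10), G_i = 10^(G_i,dB/10)
  Stage 1: F_1 = 10^(4.40/10) = 2.754, G_1 = 10^(−4.40/10) = 0.3631
  Stage 2: F_2 = 10^(6.78/10) = 4.764, G_2 = 10^(−5.21/10) = 0.3013
  Stage 3: F_3 = 10^(3.59/10) = 2.286, G_3 = 10^(26.0/10) = 398.1
  Stage 4: F_4 = 10^(5.85/10) = 3.846, G_4 = 10^(17.3/10) = 53.70
Friis cascade:
  F = 2.754 + (4.764 − 1)/0.3631 + (2.286 − 1)/0.1094 + (3.846 − 1)/43.55 = 24.94
NF = 10 log₁₀(24.94) = 13.97 dB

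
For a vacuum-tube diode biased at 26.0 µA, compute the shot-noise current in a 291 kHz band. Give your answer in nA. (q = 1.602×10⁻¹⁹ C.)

I_n = √(2qI·B)
2qI·B = 2 × 1.602×10⁻¹⁹ × 2.60×10⁻⁵ × 2.91×10⁵ = 2.42×10⁻¹⁸ A²
I_n = √(2.42×10⁻¹⁸) = 1.56×10⁻⁹ A = 1.56 nA

1.56 nA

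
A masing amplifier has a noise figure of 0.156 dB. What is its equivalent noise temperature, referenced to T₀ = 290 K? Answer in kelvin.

10.6 K

F = 10^(0.156/10) = 1.03657
T_e = (F − 1)·T₀ = (1.03657 − 1) × 290 = 10.6 K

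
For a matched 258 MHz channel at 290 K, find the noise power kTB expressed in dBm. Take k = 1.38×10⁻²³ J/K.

P_n = kTB = 1.38×10⁻²³ × 290 × 2.58×10⁸ = 1.03×10⁻¹² W
In dBm: 10 log₁₀(1.03×10⁻¹² / 10⁻³) = −89.9 dBm

−89.9 dBm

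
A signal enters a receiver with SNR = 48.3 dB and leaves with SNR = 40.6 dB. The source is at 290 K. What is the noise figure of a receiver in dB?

7.7 dB

NF (dB) = SNR_in(dB) − SNR_out(dB) when the source is at T₀
NF = 48.3 − 40.6 = 7.7 dB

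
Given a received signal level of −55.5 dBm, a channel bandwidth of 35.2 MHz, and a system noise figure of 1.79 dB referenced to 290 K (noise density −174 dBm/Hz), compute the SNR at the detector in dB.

41.2 dB

Noise floor: N = −174 + 10 log₁₀(B) + NF
10 log₁₀(3.52×10⁷) = 75.47 dB
N = −174 + 75.47 + 1.79 = −96.74 dBm
SNR = P_sig − N = −55.5 − (−96.74) = 41.24 dB → 41.2 dB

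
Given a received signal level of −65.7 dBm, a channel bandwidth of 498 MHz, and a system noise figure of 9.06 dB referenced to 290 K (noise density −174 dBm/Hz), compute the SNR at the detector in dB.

12.3 dB

Noise floor: N = −174 + 10 log₁₀(B) + NF
10 log₁₀(4.98×10⁸) = 86.97 dB
N = −174 + 86.97 + 9.06 = −77.97 dBm
SNR = P_sig − N = −65.7 − (−77.97) = 12.27 dB → 12.3 dB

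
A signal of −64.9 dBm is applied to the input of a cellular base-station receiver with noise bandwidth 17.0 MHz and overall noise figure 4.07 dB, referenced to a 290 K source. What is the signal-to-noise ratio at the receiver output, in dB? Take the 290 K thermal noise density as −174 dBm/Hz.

Noise floor: N = −174 + 10 log₁₀(B) + NF
10 log₁₀(1.70×10⁷) = 72.3 dB
N = −174 + 72.3 + 4.07 = −97.63 dBm
SNR = P_sig − N = −64.9 − (−97.63) = 32.73 dB → 32.7 dB

32.7 dB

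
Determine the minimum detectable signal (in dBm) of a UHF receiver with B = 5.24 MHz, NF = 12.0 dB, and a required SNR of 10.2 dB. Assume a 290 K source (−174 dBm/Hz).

−84.6 dBm

Sensitivity = −174 + 10 log₁₀(B) + NF + SNR_min
= −174 + 67.19 + 12.0 + 10.2
= −84.61 dBm → −84.6 dBm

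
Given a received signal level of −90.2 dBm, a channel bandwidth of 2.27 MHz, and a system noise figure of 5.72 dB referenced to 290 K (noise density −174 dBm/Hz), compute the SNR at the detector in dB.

Noise floor: N = −174 + 10 log₁₀(B) + NF
10 log₁₀(2.27×10⁶) = 63.56 dB
N = −174 + 63.56 + 5.72 = −104.72 dBm
SNR = P_sig − N = −90.2 − (−104.72) = 14.52 dB → 14.5 dB

14.5 dB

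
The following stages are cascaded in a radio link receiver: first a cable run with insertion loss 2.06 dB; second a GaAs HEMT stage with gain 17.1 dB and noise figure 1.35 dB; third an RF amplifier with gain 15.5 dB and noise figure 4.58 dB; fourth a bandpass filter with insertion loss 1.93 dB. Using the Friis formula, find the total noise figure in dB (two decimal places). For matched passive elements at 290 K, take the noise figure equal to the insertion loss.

3.53 dB

Convert to linear (a loss of L dB is a gain of −L dB): F_i = 10^(NF_i/10), G_i = 10^(G_i,dB/10)
  Stage 1: F_1 = 10^(2.06/10) = 1.607, G_1 = 10^(−2.06/10) = 0.6223
  Stage 2: F_2 = 10^(1.35/10) = 1.365, G_2 = 10^(17.1/10) = 51.29
  Stage 3: F_3 = 10^(4.58/10) = 2.871, G_3 = 10^(15.5/10) = 35.48
  Stage 4: F_4 = 10^(1.93/10) = 1.560, G_4 = 10^(−1.93/10) = 0.6412
Friis cascade:
  F = 1.607 + (1.365 − 1)/0.6223 + (2.871 − 1)/31.92 + (1.560 − 1)/1132 = 2.252
NF = 10 log₁₀(2.252) = 3.53 dB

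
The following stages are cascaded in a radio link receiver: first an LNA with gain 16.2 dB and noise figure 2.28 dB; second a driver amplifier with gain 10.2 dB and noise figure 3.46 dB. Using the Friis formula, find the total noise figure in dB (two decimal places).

2.35 dB

Convert to linear (a loss of L dB is a gain of −L dB): F_i = 10^(NF_i/10), G_i = 10^(G_i,dB/10)
  Stage 1: F_1 = 10^(2.28/10) = 1.690, G_1 = 10^(16.2/10) = 41.69
  Stage 2: F_2 = 10^(3.46/10) = 2.218, G_2 = 10^(10.2/10) = 10.47
Friis cascade:
  F = 1.690 + (2.218 − 1)/41.69 = 1.720
NF = 10 log₁₀(1.720) = 2.35 dB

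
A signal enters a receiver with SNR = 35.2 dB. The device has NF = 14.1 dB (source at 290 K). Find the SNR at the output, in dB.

By definition F = SNR_in/SNR_out, so in dB: SNR_out = SNR_in − NF
SNR_out = 35.2 − 14.1 = 21.1 dB

21.1 dB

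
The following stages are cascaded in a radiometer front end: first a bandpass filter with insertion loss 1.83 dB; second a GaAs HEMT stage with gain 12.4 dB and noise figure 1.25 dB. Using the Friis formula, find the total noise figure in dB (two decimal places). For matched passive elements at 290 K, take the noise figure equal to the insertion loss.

Convert to linear (a loss of L dB is a gain of −L dB): F_i = 10^(NF_i/10), G_i = 10^(G_i,dB/10)
  Stage 1: F_1 = 10^(1.83/10) = 1.524, G_1 = 10^(−1.83/10) = 0.6561
  Stage 2: F_2 = 10^(1.25/10) = 1.334, G_2 = 10^(12.4/10) = 17.38
Friis cascade:
  F = 1.524 + (1.334 − 1)/0.6561 = 2.032
NF = 10 log₁₀(2.032) = 3.08 dB

3.08 dB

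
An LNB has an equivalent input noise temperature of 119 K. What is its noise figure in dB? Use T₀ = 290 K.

1.49 dB

F = 1 + T_e/T₀ = 1 + 119/290 = 1.41034
NF = 10 log₁₀(1.41034) = 1.49 dB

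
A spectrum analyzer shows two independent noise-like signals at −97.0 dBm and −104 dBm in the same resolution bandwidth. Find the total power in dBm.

Convert to linear, add, convert back:
P₁ = 2.00×10⁻¹³ W, P₂ = 3.98×10⁻¹⁴ W
P_tot = 2.39×10⁻¹³ W → 10 log₁₀(P_tot / 10⁻³) = −96.2 dBm

−96.2 dBm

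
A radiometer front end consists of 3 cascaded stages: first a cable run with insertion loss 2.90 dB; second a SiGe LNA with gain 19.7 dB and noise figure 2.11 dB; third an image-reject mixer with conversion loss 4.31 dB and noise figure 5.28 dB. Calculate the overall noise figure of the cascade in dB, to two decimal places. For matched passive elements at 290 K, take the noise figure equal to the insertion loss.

5.08 dB

Convert to linear (a loss of L dB is a gain of −L dB): F_i = 10^(NF_i/10), G_i = 10^(G_i,dB/10)
  Stage 1: F_1 = 10^(2.90/10) = 1.950, G_1 = 10^(−2.90/10) = 0.5129
  Stage 2: F_2 = 10^(2.11/10) = 1.626, G_2 = 10^(19.7/10) = 93.33
  Stage 3: F_3 = 10^(5.28/10) = 3.373, G_3 = 10^(−4.31/10) = 0.3707
Friis cascade:
  F = 1.950 + (1.626 − 1)/0.5129 + (3.373 − 1)/47.86 = 3.219
NF = 10 log₁₀(3.219) = 5.08 dB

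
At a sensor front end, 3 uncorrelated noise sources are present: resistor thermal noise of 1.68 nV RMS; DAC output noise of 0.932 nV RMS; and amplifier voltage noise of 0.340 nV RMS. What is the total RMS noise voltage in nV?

Uncorrelated sources add in power (mean-square): V_tot = √(ΣV_i²)
V_tot = √[(1.68×10⁻⁹)² + (9.32×10⁻¹⁰)² + (3.40×10⁻¹⁰)²] = 1.95×10⁻⁹ V = 1.95 nV

1.95 nV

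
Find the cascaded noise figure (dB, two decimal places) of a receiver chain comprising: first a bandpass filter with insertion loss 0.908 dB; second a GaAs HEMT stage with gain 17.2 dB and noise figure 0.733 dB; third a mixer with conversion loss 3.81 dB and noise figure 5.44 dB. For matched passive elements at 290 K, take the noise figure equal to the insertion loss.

1.81 dB

Convert to linear (a loss of L dB is a gain of −L dB): F_i = 10^(NF_i/10), G_i = 10^(G_i,dB/10)
  Stage 1: F_1 = 10^(0.908/10) = 1.233, G_1 = 10^(−0.908/10) = 0.8113
  Stage 2: F_2 = 10^(0.733/10) = 1.184, G_2 = 10^(17.2/10) = 52.48
  Stage 3: F_3 = 10^(5.44/10) = 3.499, G_3 = 10^(−3.81/10) = 0.4159
Friis cascade:
  F = 1.233 + (1.184 − 1)/0.8113 + (3.499 − 1)/42.58 = 1.518
NF = 10 log₁₀(1.518) = 1.81 dB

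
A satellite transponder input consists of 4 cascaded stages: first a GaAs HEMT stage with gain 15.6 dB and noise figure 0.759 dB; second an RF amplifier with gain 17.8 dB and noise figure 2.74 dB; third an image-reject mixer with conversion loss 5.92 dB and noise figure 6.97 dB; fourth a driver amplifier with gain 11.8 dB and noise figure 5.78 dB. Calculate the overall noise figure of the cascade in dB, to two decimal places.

Convert to linear (a loss of L dB is a gain of −L dB): F_i = 10^(NF_i/10), G_i = 10^(G_i,dB/10)
  Stage 1: F_1 = 10^(0.759/10) = 1.191, G_1 = 10^(15.6/10) = 36.31
  Stage 2: F_2 = 10^(2.74/10) = 1.879, G_2 = 10^(17.8/10) = 60.26
  Stage 3: F_3 = 10^(6.97/10) = 4.977, G_3 = 10^(−5.92/10) = 0.2559
  Stage 4: F_4 = 10^(5.78/10) = 3.784, G_4 = 10^(11.8/10) = 15.14
Friis cascade:
  F = 1.191 + (1.879 − 1)/36.31 + (4.977 − 1)/2188 + (3.784 − 1)/559.8 = 1.222
NF = 10 log₁₀(1.222) = 0.87 dB

0.87 dB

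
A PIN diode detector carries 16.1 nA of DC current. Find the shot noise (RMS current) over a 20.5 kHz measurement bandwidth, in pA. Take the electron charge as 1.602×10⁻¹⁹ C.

I_n = √(2qI·B)
2qI·B = 2 × 1.602×10⁻¹⁹ × 1.61×10⁻⁸ × 2.05×10⁴ = 1.06×10⁻²² A²
I_n = √(1.06×10⁻²²) = 1.03×10⁻¹¹ A = 10.3 pA

10.3 pA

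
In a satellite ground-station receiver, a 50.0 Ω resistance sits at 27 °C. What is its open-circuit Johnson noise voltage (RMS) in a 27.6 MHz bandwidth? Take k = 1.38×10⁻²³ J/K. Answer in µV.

4.78 µV

T = 27 °C + 273.15 = 300.15 K
V_n = √(4kTRB)
4kTRB = 4 × 1.38×10⁻²³ × 300.15 × 5.00×10¹ × 2.76×10⁷ = 2.29×10⁻¹¹ V²
V_n = √(2.29×10⁻¹¹) = 4.78×10⁻⁶ V = 4.78 µV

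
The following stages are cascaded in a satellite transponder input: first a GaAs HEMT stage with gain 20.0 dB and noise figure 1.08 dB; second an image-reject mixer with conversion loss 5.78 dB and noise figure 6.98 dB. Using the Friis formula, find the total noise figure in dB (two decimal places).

Convert to linear (a loss of L dB is a gain of −L dB): F_i = 10^(NF_i/10), G_i = 10^(G_i,dB/10)
  Stage 1: F_1 = 10^(1.08/10) = 1.282, G_1 = 10^(20.0/10) = 100.0
  Stage 2: F_2 = 10^(6.98/10) = 4.989, G_2 = 10^(−5.78/10) = 0.2642
Friis cascade:
  F = 1.282 + (4.989 − 1)/100.0 = 1.322
NF = 10 log₁₀(1.322) = 1.21 dB

1.21 dB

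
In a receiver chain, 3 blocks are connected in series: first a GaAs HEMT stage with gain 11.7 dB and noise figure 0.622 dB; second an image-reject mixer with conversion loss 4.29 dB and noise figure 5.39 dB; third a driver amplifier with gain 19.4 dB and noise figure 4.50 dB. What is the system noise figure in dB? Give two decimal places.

Convert to linear (a loss of L dB is a gain of −L dB): F_i = 10^(NF_i/10), G_i = 10^(G_i,dB/10)
  Stage 1: F_1 = 10^(0.622/10) = 1.154, G_1 = 10^(11.7/10) = 14.79
  Stage 2: F_2 = 10^(5.39/10) = 3.459, G_2 = 10^(−4.29/10) = 0.3724
  Stage 3: F_3 = 10^(4.50/10) = 2.818, G_3 = 10^(19.4/10) = 87.10
Friis cascade:
  F = 1.154 + (3.459 − 1)/14.79 + (2.818 − 1)/5.508 = 1.650
NF = 10 log₁₀(1.650) = 2.18 dB

2.18 dB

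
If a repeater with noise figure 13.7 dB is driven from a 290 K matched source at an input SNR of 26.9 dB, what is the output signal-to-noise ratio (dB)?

By definition F = SNR_in/SNR_out, so in dB: SNR_out = SNR_in − NF
SNR_out = 26.9 − 13.7 = 13.2 dB

13.2 dB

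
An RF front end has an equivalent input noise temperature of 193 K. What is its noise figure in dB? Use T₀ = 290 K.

F = 1 + T_e/T₀ = 1 + 193/290 = 1.66552
NF = 10 log₁₀(1.66552) = 2.22 dB

2.22 dB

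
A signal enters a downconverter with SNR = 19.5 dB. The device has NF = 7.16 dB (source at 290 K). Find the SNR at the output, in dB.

By definition F = SNR_in/SNR_out, so in dB: SNR_out = SNR_in − NF
SNR_out = 19.5 − 7.16 = 12.34 dB

12.34 dB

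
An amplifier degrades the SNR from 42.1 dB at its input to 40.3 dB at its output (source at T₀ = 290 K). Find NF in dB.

1.8 dB

NF (dB) = SNR_in(dB) − SNR_out(dB) when the source is at T₀
NF = 42.1 − 40.3 = 1.8 dB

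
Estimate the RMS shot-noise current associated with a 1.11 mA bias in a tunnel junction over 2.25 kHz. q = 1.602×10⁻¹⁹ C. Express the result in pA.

895 pA

I_n = √(2qI·B)
2qI·B = 2 × 1.602×10⁻¹⁹ × 1.11×10⁻³ × 2.25×10³ = 8.00×10⁻¹⁹ A²
I_n = √(8.00×10⁻¹⁹) = 8.95×10⁻¹⁰ A = 895 pA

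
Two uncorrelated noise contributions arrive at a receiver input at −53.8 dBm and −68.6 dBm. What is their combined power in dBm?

−53.7 dBm

Convert to linear, add, convert back:
P₁ = 4.17×10⁻⁹ W, P₂ = 1.38×10⁻¹⁰ W
P_tot = 4.31×10⁻⁹ W → 10 log₁₀(P_tot / 10⁻³) = −53.7 dBm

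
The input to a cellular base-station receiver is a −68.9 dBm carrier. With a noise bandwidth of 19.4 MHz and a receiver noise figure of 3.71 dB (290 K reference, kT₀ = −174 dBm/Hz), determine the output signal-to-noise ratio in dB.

28.5 dB

Noise floor: N = −174 + 10 log₁₀(B) + NF
10 log₁₀(1.94×10⁷) = 72.88 dB
N = −174 + 72.88 + 3.71 = −97.41 dBm
SNR = P_sig − N = −68.9 − (−97.41) = 28.51 dB → 28.5 dB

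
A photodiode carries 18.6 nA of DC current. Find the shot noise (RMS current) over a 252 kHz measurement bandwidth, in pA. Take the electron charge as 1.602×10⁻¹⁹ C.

I_n = √(2qI·B)
2qI·B = 2 × 1.602×10⁻¹⁹ × 1.86×10⁻⁸ × 2.52×10⁵ = 1.50×10⁻²¹ A²
I_n = √(1.50×10⁻²¹) = 3.88×10⁻¹¹ A = 38.8 pA

38.8 pA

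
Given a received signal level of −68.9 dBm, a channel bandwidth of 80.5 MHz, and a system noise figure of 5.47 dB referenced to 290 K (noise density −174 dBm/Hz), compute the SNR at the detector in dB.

20.6 dB

Noise floor: N = −174 + 10 log₁₀(B) + NF
10 log₁₀(8.05×10⁷) = 79.06 dB
N = −174 + 79.06 + 5.47 = −89.47 dBm
SNR = P_sig − N = −68.9 − (−89.47) = 20.57 dB → 20.6 dB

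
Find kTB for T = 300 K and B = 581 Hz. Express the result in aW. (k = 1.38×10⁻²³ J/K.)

2.41 aW

P_n = kTB = 1.38×10⁻²³ × 300 × 5.81×10² = 2.41×10⁻¹⁸ W = 2.41 aW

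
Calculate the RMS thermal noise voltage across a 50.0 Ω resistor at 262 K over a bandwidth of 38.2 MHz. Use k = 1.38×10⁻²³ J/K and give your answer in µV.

V_n = √(4kTRB)
4kTRB = 4 × 1.38×10⁻²³ × 262 × 5.00×10¹ × 3.82×10⁷ = 2.76×10⁻¹¹ V²
V_n = √(2.76×10⁻¹¹) = 5.26×10⁻⁶ V = 5.26 µV

5.26 µV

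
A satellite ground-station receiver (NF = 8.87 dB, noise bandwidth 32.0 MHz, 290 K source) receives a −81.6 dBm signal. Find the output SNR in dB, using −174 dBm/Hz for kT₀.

8.5 dB

Noise floor: N = −174 + 10 log₁₀(B) + NF
10 log₁₀(3.20×10⁷) = 75.05 dB
N = −174 + 75.05 + 8.87 = −90.08 dBm
SNR = P_sig − N = −81.6 − (−90.08) = 8.48 dB → 8.5 dB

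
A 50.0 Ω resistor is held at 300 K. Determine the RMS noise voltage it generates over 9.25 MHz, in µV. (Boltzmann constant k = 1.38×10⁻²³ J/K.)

2.77 µV

V_n = √(4kTRB)
4kTRB = 4 × 1.38×10⁻²³ × 300 × 5.00×10¹ × 9.25×10⁶ = 7.66×10⁻¹² V²
V_n = √(7.66×10⁻¹²) = 2.77×10⁻⁶ V = 2.77 µV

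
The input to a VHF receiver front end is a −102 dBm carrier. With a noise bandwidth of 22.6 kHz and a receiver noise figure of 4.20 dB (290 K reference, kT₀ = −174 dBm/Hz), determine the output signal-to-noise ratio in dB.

24.3 dB

Noise floor: N = −174 + 10 log₁₀(B) + NF
10 log₁₀(2.26×10⁴) = 43.54 dB
N = −174 + 43.54 + 4.20 = −126.26 dBm
SNR = P_sig − N = −102 − (−126.26) = 24.26 dB → 24.3 dB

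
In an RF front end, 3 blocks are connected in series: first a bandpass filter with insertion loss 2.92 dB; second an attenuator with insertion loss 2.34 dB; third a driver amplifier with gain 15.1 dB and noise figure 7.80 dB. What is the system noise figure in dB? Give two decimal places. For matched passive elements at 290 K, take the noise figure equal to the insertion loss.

Convert to linear (a loss of L dB is a gain of −L dB): F_i = 10^(NF_i/10), G_i = 10^(G_i,dB/10)
  Stage 1: F_1 = 10^(2.92/10) = 1.959, G_1 = 10^(−2.92/10) = 0.5105
  Stage 2: F_2 = 10^(2.34/10) = 1.714, G_2 = 10^(−2.34/10) = 0.5834
  Stage 3: F_3 = 10^(7.80/10) = 6.026, G_3 = 10^(15.1/10) = 32.36
Friis cascade:
  F = 1.959 + (1.714 − 1)/0.5105 + (6.026 − 1)/0.2979 = 20.23
NF = 10 log₁₀(20.23) = 13.06 dB

13.06 dB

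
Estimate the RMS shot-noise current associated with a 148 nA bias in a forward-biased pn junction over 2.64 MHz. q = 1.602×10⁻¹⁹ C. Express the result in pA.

I_n = √(2qI·B)
2qI·B = 2 × 1.602×10⁻¹⁹ × 1.48×10⁻⁷ × 2.64×10⁶ = 1.25×10⁻¹⁹ A²
I_n = √(1.25×10⁻¹⁹) = 3.54×10⁻¹⁰ A = 354 pA

354 pA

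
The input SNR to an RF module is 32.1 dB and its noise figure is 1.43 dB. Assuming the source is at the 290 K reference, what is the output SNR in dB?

30.67 dB

By definition F = SNR_in/SNR_out, so in dB: SNR_out = SNR_in − NF
SNR_out = 32.1 − 1.43 = 30.67 dB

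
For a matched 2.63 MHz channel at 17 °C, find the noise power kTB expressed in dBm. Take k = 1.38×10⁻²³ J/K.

−109.8 dBm

T = 17 °C + 273.15 = 290.15 K
P_n = kTB = 1.38×10⁻²³ × 290.15 × 2.63×10⁶ = 1.05×10⁻¹⁴ W
In dBm: 10 log₁₀(1.05×10⁻¹⁴ / 10⁻³) = −109.8 dBm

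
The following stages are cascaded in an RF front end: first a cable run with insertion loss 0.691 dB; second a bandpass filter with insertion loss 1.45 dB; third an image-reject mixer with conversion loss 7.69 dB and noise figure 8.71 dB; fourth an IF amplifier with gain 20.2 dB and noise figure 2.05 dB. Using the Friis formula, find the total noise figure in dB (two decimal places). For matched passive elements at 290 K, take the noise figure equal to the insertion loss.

12.54 dB

Convert to linear (a loss of L dB is a gain of −L dB): F_i = 10^(NF_i/10), G_i = 10^(G_i,dB/10)
  Stage 1: F_1 = 10^(0.691/10) = 1.172, G_1 = 10^(−0.691/10) = 0.8529
  Stage 2: F_2 = 10^(1.45/10) = 1.396, G_2 = 10^(−1.45/10) = 0.7161
  Stage 3: F_3 = 10^(8.71/10) = 7.430, G_3 = 10^(−7.69/10) = 0.1702
  Stage 4: F_4 = 10^(2.05/10) = 1.603, G_4 = 10^(20.2/10) = 104.7
Friis cascade:
  F = 1.172 + (1.396 − 1)/0.8529 + (7.430 − 1)/0.6108 + (1.603 − 1)/0.1040 = 17.97
NF = 10 log₁₀(17.97) = 12.54 dB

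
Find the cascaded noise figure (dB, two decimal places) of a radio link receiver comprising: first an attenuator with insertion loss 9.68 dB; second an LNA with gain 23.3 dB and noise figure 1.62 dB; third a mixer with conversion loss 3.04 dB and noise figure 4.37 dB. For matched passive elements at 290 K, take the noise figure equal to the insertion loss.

11.32 dB

Convert to linear (a loss of L dB is a gain of −L dB): F_i = 10^(NF_i/10), G_i = 10^(G_i,dB/10)
  Stage 1: F_1 = 10^(9.68/10) = 9.290, G_1 = 10^(−9.68/10) = 0.1076
  Stage 2: F_2 = 10^(1.62/10) = 1.452, G_2 = 10^(23.3/10) = 213.8
  Stage 3: F_3 = 10^(4.37/10) = 2.735, G_3 = 10^(−3.04/10) = 0.4966
Friis cascade:
  F = 9.290 + (1.452 − 1)/0.1076 + (2.735 − 1)/23.01 = 13.57
NF = 10 log₁₀(13.57) = 11.32 dB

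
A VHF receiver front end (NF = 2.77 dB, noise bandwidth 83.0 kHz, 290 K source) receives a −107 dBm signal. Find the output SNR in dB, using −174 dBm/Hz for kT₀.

15.0 dB

Noise floor: N = −174 + 10 log₁₀(B) + NF
10 log₁₀(8.30×10⁴) = 49.19 dB
N = −174 + 49.19 + 2.77 = −122.04 dBm
SNR = P_sig − N = −107 − (−122.04) = 15.04 dB → 15.0 dB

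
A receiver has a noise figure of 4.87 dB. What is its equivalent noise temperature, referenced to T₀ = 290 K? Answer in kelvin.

600 K

F = 10^(4.87/10) = 3.06902
T_e = (F − 1)·T₀ = (3.06902 − 1) × 290 = 600 K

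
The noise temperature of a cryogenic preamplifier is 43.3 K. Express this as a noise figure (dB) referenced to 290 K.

F = 1 + T_e/T₀ = 1 + 43.3/290 = 1.14931
NF = 10 log₁₀(1.14931) = 0.604 dB

0.604 dB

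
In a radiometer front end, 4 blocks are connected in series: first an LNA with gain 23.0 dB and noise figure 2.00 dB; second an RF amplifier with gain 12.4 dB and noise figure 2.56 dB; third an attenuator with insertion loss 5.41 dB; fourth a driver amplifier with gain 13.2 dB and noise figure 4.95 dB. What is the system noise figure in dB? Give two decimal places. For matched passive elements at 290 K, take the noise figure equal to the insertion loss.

2.02 dB

Convert to linear (a loss of L dB is a gain of −L dB): F_i = 10^(NF_i/10), G_i = 10^(G_i,dB/10)
  Stage 1: F_1 = 10^(2.00/10) = 1.585, G_1 = 10^(23.0/10) = 199.5
  Stage 2: F_2 = 10^(2.56/10) = 1.803, G_2 = 10^(12.4/10) = 17.38
  Stage 3: F_3 = 10^(5.41/10) = 3.475, G_3 = 10^(−5.41/10) = 0.2877
  Stage 4: F_4 = 10^(4.95/10) = 3.126, G_4 = 10^(13.2/10) = 20.89
Friis cascade:
  F = 1.585 + (1.803 − 1)/199.5 + (3.475 − 1)/3467 + (3.126 − 1)/997.7 = 1.592
NF = 10 log₁₀(1.592) = 2.02 dB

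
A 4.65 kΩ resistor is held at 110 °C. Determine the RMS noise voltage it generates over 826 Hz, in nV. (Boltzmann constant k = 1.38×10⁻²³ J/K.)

T = 110 °C + 273.15 = 383.15 K
V_n = √(4kTRB)
4kTRB = 4 × 1.38×10⁻²³ × 383.15 × 4.65×10³ × 8.26×10² = 8.12×10⁻¹⁴ V²
V_n = √(8.12×10⁻¹⁴) = 2.85×10⁻⁷ V = 285 nV

285 nV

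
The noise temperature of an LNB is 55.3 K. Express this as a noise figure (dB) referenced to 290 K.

F = 1 + T_e/T₀ = 1 + 55.3/290 = 1.19069
NF = 10 log₁₀(1.19069) = 0.758 dB

0.758 dB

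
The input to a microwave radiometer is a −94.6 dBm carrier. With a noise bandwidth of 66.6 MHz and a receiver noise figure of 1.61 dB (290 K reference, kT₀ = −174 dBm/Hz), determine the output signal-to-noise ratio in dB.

Noise floor: N = −174 + 10 log₁₀(B) + NF
10 log₁₀(6.66×10⁷) = 78.23 dB
N = −174 + 78.23 + 1.61 = −94.16 dBm
SNR = P_sig − N = −94.6 − (−94.16) = −0.44 dB → −0.4 dB

−0.4 dB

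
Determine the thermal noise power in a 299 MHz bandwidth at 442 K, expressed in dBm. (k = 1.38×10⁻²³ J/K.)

−87.4 dBm

P_n = kTB = 1.38×10⁻²³ × 442 × 2.99×10⁸ = 1.82×10⁻¹² W
In dBm: 10 log₁₀(1.82×10⁻¹² / 10⁻³) = −87.4 dBm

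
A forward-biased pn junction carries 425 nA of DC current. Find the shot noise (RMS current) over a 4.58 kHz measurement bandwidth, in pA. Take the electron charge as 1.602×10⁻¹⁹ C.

25.0 pA

I_n = √(2qI·B)
2qI·B = 2 × 1.602×10⁻¹⁹ × 4.25×10⁻⁷ × 4.58×10³ = 6.24×10⁻²² A²
I_n = √(6.24×10⁻²²) = 2.50×10⁻¹¹ A = 25.0 pA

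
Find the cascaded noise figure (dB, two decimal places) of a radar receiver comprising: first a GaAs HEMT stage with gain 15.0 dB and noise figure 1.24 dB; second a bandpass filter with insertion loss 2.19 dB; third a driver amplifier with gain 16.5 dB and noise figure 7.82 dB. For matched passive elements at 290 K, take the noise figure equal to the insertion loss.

2.08 dB

Convert to linear (a loss of L dB is a gain of −L dB): F_i = 10^(NF_i/10), G_i = 10^(G_i,dB/10)
  Stage 1: F_1 = 10^(1.24/10) = 1.330, G_1 = 10^(15.0/10) = 31.62
  Stage 2: F_2 = 10^(2.19/10) = 1.656, G_2 = 10^(−2.19/10) = 0.6039
  Stage 3: F_3 = 10^(7.82/10) = 6.053, G_3 = 10^(16.5/10) = 44.67
Friis cascade:
  F = 1.330 + (1.656 − 1)/31.62 + (6.053 − 1)/19.10 = 1.616
NF = 10 log₁₀(1.616) = 2.08 dB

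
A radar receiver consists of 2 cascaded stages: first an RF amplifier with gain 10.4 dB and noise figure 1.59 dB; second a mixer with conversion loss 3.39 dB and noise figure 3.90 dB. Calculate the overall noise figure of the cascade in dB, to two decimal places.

Convert to linear (a loss of L dB is a gain of −L dB): F_i = 10^(NF_i/10), G_i = 10^(G_i,dB/10)
  Stage 1: F_1 = 10^(1.59/10) = 1.442, G_1 = 10^(10.4/10) = 10.96
  Stage 2: F_2 = 10^(3.90/10) = 2.455, G_2 = 10^(−3.39/10) = 0.4581
Friis cascade:
  F = 1.442 + (2.455 − 1)/10.96 = 1.575
NF = 10 log₁₀(1.575) = 1.97 dB

1.97 dB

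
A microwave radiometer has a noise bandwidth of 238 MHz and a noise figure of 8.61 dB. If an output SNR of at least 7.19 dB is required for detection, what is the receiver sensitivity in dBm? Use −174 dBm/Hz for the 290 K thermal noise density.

−74.4 dBm

Sensitivity = −174 + 10 log₁₀(B) + NF + SNR_min
= −174 + 83.77 + 8.61 + 7.19
= −74.43 dBm → −74.4 dBm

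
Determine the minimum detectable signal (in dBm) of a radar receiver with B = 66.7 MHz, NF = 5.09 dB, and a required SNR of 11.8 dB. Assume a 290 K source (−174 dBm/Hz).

Sensitivity = −174 + 10 log₁₀(B) + NF + SNR_min
= −174 + 78.24 + 5.09 + 11.8
= −78.87 dBm → −78.9 dBm

−78.9 dBm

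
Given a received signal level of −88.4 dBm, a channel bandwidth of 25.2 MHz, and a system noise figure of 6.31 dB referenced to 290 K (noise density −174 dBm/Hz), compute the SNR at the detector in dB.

Noise floor: N = −174 + 10 log₁₀(B) + NF
10 log₁₀(2.52×10⁷) = 74.01 dB
N = −174 + 74.01 + 6.31 = −93.68 dBm
SNR = P_sig − N = −88.4 − (−93.68) = 5.28 dB → 5.3 dB

5.3 dB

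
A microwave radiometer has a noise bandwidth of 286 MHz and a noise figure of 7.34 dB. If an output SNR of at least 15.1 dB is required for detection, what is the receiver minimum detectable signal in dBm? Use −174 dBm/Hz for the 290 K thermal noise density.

Sensitivity = −174 + 10 log₁₀(B) + NF + SNR_min
= −174 + 84.56 + 7.34 + 15.1
= −67.00 dBm → −67.0 dBm

−67.0 dBm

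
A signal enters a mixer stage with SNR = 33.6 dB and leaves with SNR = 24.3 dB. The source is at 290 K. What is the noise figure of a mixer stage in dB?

9.3 dB

NF (dB) = SNR_in(dB) − SNR_out(dB) when the source is at T₀
NF = 33.6 − 24.3 = 9.3 dB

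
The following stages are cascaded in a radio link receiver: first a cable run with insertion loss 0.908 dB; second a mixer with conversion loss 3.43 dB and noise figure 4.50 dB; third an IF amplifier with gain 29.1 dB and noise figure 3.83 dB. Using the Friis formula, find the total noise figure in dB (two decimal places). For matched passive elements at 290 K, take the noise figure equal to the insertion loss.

8.64 dB

Convert to linear (a loss of L dB is a gain of −L dB): F_i = 10^(NF_i/10), G_i = 10^(G_i,dB/10)
  Stage 1: F_1 = 10^(0.908/10) = 1.233, G_1 = 10^(−0.908/10) = 0.8113
  Stage 2: F_2 = 10^(4.50/10) = 2.818, G_2 = 10^(−3.43/10) = 0.4539
  Stage 3: F_3 = 10^(3.83/10) = 2.415, G_3 = 10^(29.1/10) = 812.8
Friis cascade:
  F = 1.233 + (2.818 − 1)/0.8113 + (2.415 − 1)/0.3683 = 7.317
NF = 10 log₁₀(7.317) = 8.64 dB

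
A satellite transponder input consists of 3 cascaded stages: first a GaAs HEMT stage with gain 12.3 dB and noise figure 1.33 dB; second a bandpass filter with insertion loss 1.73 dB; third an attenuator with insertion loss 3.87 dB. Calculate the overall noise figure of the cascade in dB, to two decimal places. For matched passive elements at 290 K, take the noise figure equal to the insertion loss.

Convert to linear (a loss of L dB is a gain of −L dB): F_i = 10^(NF_i/10), G_i = 10^(G_i,dB/10)
  Stage 1: F_1 = 10^(1.33/10) = 1.358, G_1 = 10^(12.3/10) = 16.98
  Stage 2: F_2 = 10^(1.73/10) = 1.489, G_2 = 10^(−1.73/10) = 0.6714
  Stage 3: F_3 = 10^(3.87/10) = 2.438, G_3 = 10^(−3.87/10) = 0.4102
Friis cascade:
  F = 1.358 + (1.489 − 1)/16.98 + (2.438 − 1)/11.40 = 1.513
NF = 10 log₁₀(1.513) = 1.80 dB

1.80 dB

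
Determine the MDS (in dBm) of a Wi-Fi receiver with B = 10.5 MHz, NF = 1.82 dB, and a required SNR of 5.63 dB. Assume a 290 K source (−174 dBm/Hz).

−96.3 dBm

Sensitivity = −174 + 10 log₁₀(B) + NF + SNR_min
= −174 + 70.21 + 1.82 + 5.63
= −96.34 dBm → −96.3 dBm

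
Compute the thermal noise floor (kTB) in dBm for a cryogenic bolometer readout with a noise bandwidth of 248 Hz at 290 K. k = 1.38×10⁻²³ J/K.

−150.0 dBm

P_n = kTB = 1.38×10⁻²³ × 290 × 2.48×10² = 9.92×10⁻¹⁹ W
In dBm: 10 log₁₀(9.92×10⁻¹⁹ / 10⁻³) = −150.0 dBm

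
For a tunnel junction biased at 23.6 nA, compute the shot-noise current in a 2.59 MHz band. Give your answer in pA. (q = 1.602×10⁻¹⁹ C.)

140 pA

I_n = √(2qI·B)
2qI·B = 2 × 1.602×10⁻¹⁹ × 2.36×10⁻⁸ × 2.59×10⁶ = 1.96×10⁻²⁰ A²
I_n = √(1.96×10⁻²⁰) = 1.40×10⁻¹⁰ A = 140 pA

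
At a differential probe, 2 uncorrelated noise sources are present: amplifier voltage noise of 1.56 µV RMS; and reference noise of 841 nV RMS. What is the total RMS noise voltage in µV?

Uncorrelated sources add in power (mean-square): V_tot = √(ΣV_i²)
V_tot = √[(1.56×10⁻⁶)² + (8.41×10⁻⁷)²] = 1.77×10⁻⁶ V = 1.77 µV

1.77 µV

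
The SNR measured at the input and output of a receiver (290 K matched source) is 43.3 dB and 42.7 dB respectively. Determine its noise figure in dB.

0.6 dB

NF (dB) = SNR_in(dB) − SNR_out(dB) when the source is at T₀
NF = 43.3 − 42.7 = 0.6 dB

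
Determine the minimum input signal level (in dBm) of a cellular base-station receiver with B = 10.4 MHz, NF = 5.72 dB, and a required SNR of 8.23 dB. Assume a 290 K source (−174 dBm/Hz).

−89.9 dBm

Sensitivity = −174 + 10 log₁₀(B) + NF + SNR_min
= −174 + 70.17 + 5.72 + 8.23
= −89.88 dBm → −89.9 dBm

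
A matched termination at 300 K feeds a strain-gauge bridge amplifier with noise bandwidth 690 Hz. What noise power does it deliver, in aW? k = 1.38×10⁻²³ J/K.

2.86 aW

P_n = kTB = 1.38×10⁻²³ × 300 × 6.90×10² = 2.86×10⁻¹⁸ W = 2.86 aW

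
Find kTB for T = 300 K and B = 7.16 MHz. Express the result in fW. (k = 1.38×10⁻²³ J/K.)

29.6 fW

P_n = kTB = 1.38×10⁻²³ × 300 × 7.16×10⁶ = 2.96×10⁻¹⁴ W = 29.6 fW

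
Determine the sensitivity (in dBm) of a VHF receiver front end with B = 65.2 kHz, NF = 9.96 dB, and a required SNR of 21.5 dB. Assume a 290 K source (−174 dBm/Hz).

Sensitivity = −174 + 10 log₁₀(B) + NF + SNR_min
= −174 + 48.14 + 9.96 + 21.5
= −94.40 dBm → −94.4 dBm

−94.4 dBm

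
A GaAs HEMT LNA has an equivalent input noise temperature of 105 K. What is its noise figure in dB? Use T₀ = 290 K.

1.34 dB

F = 1 + T_e/T₀ = 1 + 105/290 = 1.36207
NF = 10 log₁₀(1.36207) = 1.34 dB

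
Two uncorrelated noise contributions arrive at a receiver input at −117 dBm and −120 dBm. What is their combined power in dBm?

−115.2 dBm

Convert to linear, add, convert back:
P₁ = 2.00×10⁻¹⁵ W, P₂ = 1.00×10⁻¹⁵ W
P_tot = 3.00×10⁻¹⁵ W → 10 log₁₀(P_tot / 10⁻³) = −115.2 dBm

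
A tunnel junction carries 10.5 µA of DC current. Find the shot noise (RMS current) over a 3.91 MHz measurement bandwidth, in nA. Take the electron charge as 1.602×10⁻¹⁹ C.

I_n = √(2qI·B)
2qI·B = 2 × 1.602×10⁻¹⁹ × 1.05×10⁻⁵ × 3.91×10⁶ = 1.32×10⁻¹⁷ A²
I_n = √(1.32×10⁻¹⁷) = 3.63×10⁻⁹ A = 3.63 nA

3.63 nA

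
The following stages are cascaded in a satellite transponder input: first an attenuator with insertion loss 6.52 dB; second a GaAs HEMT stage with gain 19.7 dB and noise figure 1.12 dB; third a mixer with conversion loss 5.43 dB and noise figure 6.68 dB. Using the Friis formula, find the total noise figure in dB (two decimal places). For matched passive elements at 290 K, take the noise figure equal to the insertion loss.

7.77 dB

Convert to linear (a loss of L dB is a gain of −L dB): F_i = 10^(NF_i/10), G_i = 10^(G_i,dB/10)
  Stage 1: F_1 = 10^(6.52/10) = 4.487, G_1 = 10^(−6.52/10) = 0.2228
  Stage 2: F_2 = 10^(1.12/10) = 1.294, G_2 = 10^(19.7/10) = 93.33
  Stage 3: F_3 = 10^(6.68/10) = 4.656, G_3 = 10^(−5.43/10) = 0.2864
Friis cascade:
  F = 4.487 + (1.294 − 1)/0.2228 + (4.656 − 1)/20.80 = 5.983
NF = 10 log₁₀(5.983) = 7.77 dB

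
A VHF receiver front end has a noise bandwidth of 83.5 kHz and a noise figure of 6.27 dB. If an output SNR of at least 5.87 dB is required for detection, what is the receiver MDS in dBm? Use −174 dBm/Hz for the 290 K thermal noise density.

Sensitivity = −174 + 10 log₁₀(B) + NF + SNR_min
= −174 + 49.22 + 6.27 + 5.87
= −112.64 dBm → −112.6 dBm

−112.6 dBm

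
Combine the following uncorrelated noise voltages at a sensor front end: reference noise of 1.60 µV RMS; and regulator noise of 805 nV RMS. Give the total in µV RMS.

1.79 µV

Uncorrelated sources add in power (mean-square): V_tot = √(ΣV_i²)
V_tot = √[(1.60×10⁻⁶)² + (8.05×10⁻⁷)²] = 1.79×10⁻⁶ V = 1.79 µV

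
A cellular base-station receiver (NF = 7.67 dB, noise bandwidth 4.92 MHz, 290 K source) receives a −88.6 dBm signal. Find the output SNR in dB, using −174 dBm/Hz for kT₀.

Noise floor: N = −174 + 10 log₁₀(B) + NF
10 log₁₀(4.92×10⁶) = 66.92 dB
N = −174 + 66.92 + 7.67 = −99.41 dBm
SNR = P_sig − N = −88.6 − (−99.41) = 10.81 dB → 10.8 dB

10.8 dB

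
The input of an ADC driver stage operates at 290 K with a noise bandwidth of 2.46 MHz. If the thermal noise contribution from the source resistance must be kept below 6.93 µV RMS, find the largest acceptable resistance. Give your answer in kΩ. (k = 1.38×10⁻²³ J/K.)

Johnson–Nyquist: V_n = √(4kTRB) ⇒ R = V_n² / (4kTB)
4kTB = 4 × 1.38×10⁻²³ × 290 × 2.46×10⁶ = 3.94×10⁻¹⁴
R = (6.93×10⁻⁶)² / 3.94×10⁻¹⁴ = 1.22×10³ Ω = 1.22 kΩ

1.22 kΩ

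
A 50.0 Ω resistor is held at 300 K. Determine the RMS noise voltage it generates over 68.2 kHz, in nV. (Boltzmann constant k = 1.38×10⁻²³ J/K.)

238 nV

V_n = √(4kTRB)
4kTRB = 4 × 1.38×10⁻²³ × 300 × 5.00×10¹ × 6.82×10⁴ = 5.65×10⁻¹⁴ V²
V_n = √(5.65×10⁻¹⁴) = 2.38×10⁻⁷ V = 238 nV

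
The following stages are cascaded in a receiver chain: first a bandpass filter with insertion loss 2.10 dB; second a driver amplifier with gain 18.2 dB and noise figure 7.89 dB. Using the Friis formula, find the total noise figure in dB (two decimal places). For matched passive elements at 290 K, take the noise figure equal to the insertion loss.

Convert to linear (a loss of L dB is a gain of −L dB): F_i = 10^(NF_i/10), G_i = 10^(G_i,dB/10)
  Stage 1: F_1 = 10^(2.10/10) = 1.622, G_1 = 10^(−2.10/10) = 0.6166
  Stage 2: F_2 = 10^(7.89/10) = 6.152, G_2 = 10^(18.2/10) = 66.07
Friis cascade:
  F = 1.622 + (6.152 − 1)/0.6166 = 9.977
NF = 10 log₁₀(9.977) = 9.99 dB

9.99 dB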